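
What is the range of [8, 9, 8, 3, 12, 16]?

13

Step 1: Identify the maximum value: max = 16
Step 2: Identify the minimum value: min = 3
Step 3: Range = max - min = 16 - 3 = 13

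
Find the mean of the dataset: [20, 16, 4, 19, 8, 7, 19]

13.2857

Step 1: Sum all values: 20 + 16 + 4 + 19 + 8 + 7 + 19 = 93
Step 2: Count the number of values: n = 7
Step 3: Mean = sum / n = 93 / 7 = 13.2857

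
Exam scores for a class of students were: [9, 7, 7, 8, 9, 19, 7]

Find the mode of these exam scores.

7

Step 1: Count the frequency of each value:
  7: appears 3 time(s)
  8: appears 1 time(s)
  9: appears 2 time(s)
  19: appears 1 time(s)
Step 2: The value 7 appears most frequently (3 times).
Step 3: Mode = 7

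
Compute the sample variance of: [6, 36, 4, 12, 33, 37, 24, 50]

275.0714

Step 1: Compute the mean: (6 + 36 + 4 + 12 + 33 + 37 + 24 + 50) / 8 = 25.25
Step 2: Compute squared deviations from the mean:
  (6 - 25.25)^2 = 370.5625
  (36 - 25.25)^2 = 115.5625
  (4 - 25.25)^2 = 451.5625
  (12 - 25.25)^2 = 175.5625
  (33 - 25.25)^2 = 60.0625
  (37 - 25.25)^2 = 138.0625
  (24 - 25.25)^2 = 1.5625
  (50 - 25.25)^2 = 612.5625
Step 3: Sum of squared deviations = 1925.5
Step 4: Sample variance = 1925.5 / 7 = 275.0714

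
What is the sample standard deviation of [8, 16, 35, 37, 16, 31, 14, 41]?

12.5783

Step 1: Compute the mean: 24.75
Step 2: Sum of squared deviations from the mean: 1107.5
Step 3: Sample variance = 1107.5 / 7 = 158.2143
Step 4: Standard deviation = sqrt(158.2143) = 12.5783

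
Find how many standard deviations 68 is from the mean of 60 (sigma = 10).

0.8

Step 1: Recall the z-score formula: z = (x - mu) / sigma
Step 2: Substitute values: z = (68 - 60) / 10
Step 3: z = 8 / 10 = 0.8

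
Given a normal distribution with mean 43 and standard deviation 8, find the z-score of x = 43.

0

Step 1: Recall the z-score formula: z = (x - mu) / sigma
Step 2: Substitute values: z = (43 - 43) / 8
Step 3: z = 0 / 8 = 0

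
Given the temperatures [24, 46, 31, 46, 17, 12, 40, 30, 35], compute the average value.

31.2222

Step 1: Sum all values: 24 + 46 + 31 + 46 + 17 + 12 + 40 + 30 + 35 = 281
Step 2: Count the number of values: n = 9
Step 3: Mean = sum / n = 281 / 9 = 31.2222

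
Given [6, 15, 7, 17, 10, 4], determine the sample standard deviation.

5.1929

Step 1: Compute the mean: 9.8333
Step 2: Sum of squared deviations from the mean: 134.8333
Step 3: Sample variance = 134.8333 / 5 = 26.9667
Step 4: Standard deviation = sqrt(26.9667) = 5.1929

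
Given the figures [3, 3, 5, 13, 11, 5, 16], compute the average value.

8

Step 1: Sum all values: 3 + 3 + 5 + 13 + 11 + 5 + 16 = 56
Step 2: Count the number of values: n = 7
Step 3: Mean = sum / n = 56 / 7 = 8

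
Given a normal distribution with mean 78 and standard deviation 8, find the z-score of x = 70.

-1

Step 1: Recall the z-score formula: z = (x - mu) / sigma
Step 2: Substitute values: z = (70 - 78) / 8
Step 3: z = -8 / 8 = -1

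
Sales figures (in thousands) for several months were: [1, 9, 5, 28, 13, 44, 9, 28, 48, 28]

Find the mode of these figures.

28

Step 1: Count the frequency of each value:
  1: appears 1 time(s)
  5: appears 1 time(s)
  9: appears 2 time(s)
  13: appears 1 time(s)
  28: appears 3 time(s)
  44: appears 1 time(s)
  48: appears 1 time(s)
Step 2: The value 28 appears most frequently (3 times).
Step 3: Mode = 28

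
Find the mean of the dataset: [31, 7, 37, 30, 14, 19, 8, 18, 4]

18.6667

Step 1: Sum all values: 31 + 7 + 37 + 30 + 14 + 19 + 8 + 18 + 4 = 168
Step 2: Count the number of values: n = 9
Step 3: Mean = sum / n = 168 / 9 = 18.6667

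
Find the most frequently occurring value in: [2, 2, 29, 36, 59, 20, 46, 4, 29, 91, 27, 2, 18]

2

Step 1: Count the frequency of each value:
  2: appears 3 time(s)
  4: appears 1 time(s)
  18: appears 1 time(s)
  20: appears 1 time(s)
  27: appears 1 time(s)
  29: appears 2 time(s)
  36: appears 1 time(s)
  46: appears 1 time(s)
  59: appears 1 time(s)
  91: appears 1 time(s)
Step 2: The value 2 appears most frequently (3 times).
Step 3: Mode = 2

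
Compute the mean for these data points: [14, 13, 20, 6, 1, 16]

11.6667

Step 1: Sum all values: 14 + 13 + 20 + 6 + 1 + 16 = 70
Step 2: Count the number of values: n = 6
Step 3: Mean = sum / n = 70 / 6 = 11.6667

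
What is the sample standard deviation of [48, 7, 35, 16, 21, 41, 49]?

16.4823

Step 1: Compute the mean: 31
Step 2: Sum of squared deviations from the mean: 1630
Step 3: Sample variance = 1630 / 6 = 271.6667
Step 4: Standard deviation = sqrt(271.6667) = 16.4823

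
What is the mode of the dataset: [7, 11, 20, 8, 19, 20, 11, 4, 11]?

11

Step 1: Count the frequency of each value:
  4: appears 1 time(s)
  7: appears 1 time(s)
  8: appears 1 time(s)
  11: appears 3 time(s)
  19: appears 1 time(s)
  20: appears 2 time(s)
Step 2: The value 11 appears most frequently (3 times).
Step 3: Mode = 11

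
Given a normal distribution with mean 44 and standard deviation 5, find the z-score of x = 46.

0.4

Step 1: Recall the z-score formula: z = (x - mu) / sigma
Step 2: Substitute values: z = (46 - 44) / 5
Step 3: z = 2 / 5 = 0.4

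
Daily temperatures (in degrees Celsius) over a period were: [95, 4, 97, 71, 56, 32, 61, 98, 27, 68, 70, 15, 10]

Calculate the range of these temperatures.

94

Step 1: Identify the maximum value: max = 98
Step 2: Identify the minimum value: min = 4
Step 3: Range = max - min = 98 - 4 = 94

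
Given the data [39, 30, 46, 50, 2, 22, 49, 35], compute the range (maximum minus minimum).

48

Step 1: Identify the maximum value: max = 50
Step 2: Identify the minimum value: min = 2
Step 3: Range = max - min = 50 - 2 = 48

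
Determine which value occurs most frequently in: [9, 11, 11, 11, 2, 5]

11

Step 1: Count the frequency of each value:
  2: appears 1 time(s)
  5: appears 1 time(s)
  9: appears 1 time(s)
  11: appears 3 time(s)
Step 2: The value 11 appears most frequently (3 times).
Step 3: Mode = 11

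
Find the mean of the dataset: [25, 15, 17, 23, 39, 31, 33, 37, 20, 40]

28

Step 1: Sum all values: 25 + 15 + 17 + 23 + 39 + 31 + 33 + 37 + 20 + 40 = 280
Step 2: Count the number of values: n = 10
Step 3: Mean = sum / n = 280 / 10 = 28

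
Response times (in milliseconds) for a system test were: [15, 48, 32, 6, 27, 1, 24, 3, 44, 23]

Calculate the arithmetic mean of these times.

22.3

Step 1: Sum all values: 15 + 48 + 32 + 6 + 27 + 1 + 24 + 3 + 44 + 23 = 223
Step 2: Count the number of values: n = 10
Step 3: Mean = sum / n = 223 / 10 = 22.3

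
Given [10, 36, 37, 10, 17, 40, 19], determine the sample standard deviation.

13.133

Step 1: Compute the mean: 24.1429
Step 2: Sum of squared deviations from the mean: 1034.8571
Step 3: Sample variance = 1034.8571 / 6 = 172.4762
Step 4: Standard deviation = sqrt(172.4762) = 13.133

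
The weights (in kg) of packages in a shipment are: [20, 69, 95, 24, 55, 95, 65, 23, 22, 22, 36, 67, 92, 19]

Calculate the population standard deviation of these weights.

28.9616

Step 1: Compute the mean: 50.2857
Step 2: Sum of squared deviations from the mean: 11742.8571
Step 3: Population variance = 11742.8571 / 14 = 838.7755
Step 4: Standard deviation = sqrt(838.7755) = 28.9616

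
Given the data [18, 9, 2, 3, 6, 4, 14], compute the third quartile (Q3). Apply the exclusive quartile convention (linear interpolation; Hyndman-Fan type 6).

14

Step 1: Sort the data: [2, 3, 4, 6, 9, 14, 18]
Step 2: n = 7
Step 3: Using the exclusive quartile method:
  Q1 = 3
  Q2 (median) = 6
  Q3 = 14
  IQR = Q3 - Q1 = 14 - 3 = 11
Step 4: Q3 = 14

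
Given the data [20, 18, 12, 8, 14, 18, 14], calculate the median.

14

Step 1: Sort the data in ascending order: [8, 12, 14, 14, 18, 18, 20]
Step 2: The number of values is n = 7.
Step 3: Since n is odd, the median is the middle value at position 4: 14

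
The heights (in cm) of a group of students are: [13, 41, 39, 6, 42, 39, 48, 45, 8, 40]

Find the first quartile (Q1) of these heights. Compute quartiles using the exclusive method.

11.75

Step 1: Sort the data: [6, 8, 13, 39, 39, 40, 41, 42, 45, 48]
Step 2: n = 10
Step 3: Using the exclusive quartile method:
  Q1 = 11.75
  Q2 (median) = 39.5
  Q3 = 42.75
  IQR = Q3 - Q1 = 42.75 - 11.75 = 31
Step 4: Q1 = 11.75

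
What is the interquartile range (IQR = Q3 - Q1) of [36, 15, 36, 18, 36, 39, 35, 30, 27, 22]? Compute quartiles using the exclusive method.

15

Step 1: Sort the data: [15, 18, 22, 27, 30, 35, 36, 36, 36, 39]
Step 2: n = 10
Step 3: Using the exclusive quartile method:
  Q1 = 21
  Q2 (median) = 32.5
  Q3 = 36
  IQR = Q3 - Q1 = 36 - 21 = 15
Step 4: IQR = 15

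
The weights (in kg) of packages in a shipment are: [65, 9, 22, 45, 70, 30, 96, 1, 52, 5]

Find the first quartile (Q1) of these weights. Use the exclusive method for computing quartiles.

8

Step 1: Sort the data: [1, 5, 9, 22, 30, 45, 52, 65, 70, 96]
Step 2: n = 10
Step 3: Using the exclusive quartile method:
  Q1 = 8
  Q2 (median) = 37.5
  Q3 = 66.25
  IQR = Q3 - Q1 = 66.25 - 8 = 58.25
Step 4: Q1 = 8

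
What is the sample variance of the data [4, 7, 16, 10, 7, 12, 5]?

17.9048

Step 1: Compute the mean: (4 + 7 + 16 + 10 + 7 + 12 + 5) / 7 = 8.7143
Step 2: Compute squared deviations from the mean:
  (4 - 8.7143)^2 = 22.2245
  (7 - 8.7143)^2 = 2.9388
  (16 - 8.7143)^2 = 53.0816
  (10 - 8.7143)^2 = 1.6531
  (7 - 8.7143)^2 = 2.9388
  (12 - 8.7143)^2 = 10.7959
  (5 - 8.7143)^2 = 13.7959
Step 3: Sum of squared deviations = 107.4286
Step 4: Sample variance = 107.4286 / 6 = 17.9048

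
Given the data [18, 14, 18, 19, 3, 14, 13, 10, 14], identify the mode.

14

Step 1: Count the frequency of each value:
  3: appears 1 time(s)
  10: appears 1 time(s)
  13: appears 1 time(s)
  14: appears 3 time(s)
  18: appears 2 time(s)
  19: appears 1 time(s)
Step 2: The value 14 appears most frequently (3 times).
Step 3: Mode = 14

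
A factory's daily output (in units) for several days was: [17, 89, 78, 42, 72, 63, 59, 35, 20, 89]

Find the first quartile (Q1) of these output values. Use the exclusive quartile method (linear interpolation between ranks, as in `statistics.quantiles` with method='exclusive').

31.25

Step 1: Sort the data: [17, 20, 35, 42, 59, 63, 72, 78, 89, 89]
Step 2: n = 10
Step 3: Using the exclusive quartile method:
  Q1 = 31.25
  Q2 (median) = 61
  Q3 = 80.75
  IQR = Q3 - Q1 = 80.75 - 31.25 = 49.5
Step 4: Q1 = 31.25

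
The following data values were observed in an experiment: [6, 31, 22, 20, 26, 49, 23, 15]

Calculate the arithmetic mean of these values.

24

Step 1: Sum all values: 6 + 31 + 22 + 20 + 26 + 49 + 23 + 15 = 192
Step 2: Count the number of values: n = 8
Step 3: Mean = sum / n = 192 / 8 = 24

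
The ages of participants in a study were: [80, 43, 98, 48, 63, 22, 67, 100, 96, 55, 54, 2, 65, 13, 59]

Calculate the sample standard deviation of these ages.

29.5844

Step 1: Compute the mean: 57.6667
Step 2: Sum of squared deviations from the mean: 12253.3333
Step 3: Sample variance = 12253.3333 / 14 = 875.2381
Step 4: Standard deviation = sqrt(875.2381) = 29.5844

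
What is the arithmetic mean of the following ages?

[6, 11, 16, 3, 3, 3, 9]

7.2857

Step 1: Sum all values: 6 + 11 + 16 + 3 + 3 + 3 + 9 = 51
Step 2: Count the number of values: n = 7
Step 3: Mean = sum / n = 51 / 7 = 7.2857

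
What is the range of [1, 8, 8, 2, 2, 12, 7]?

11

Step 1: Identify the maximum value: max = 12
Step 2: Identify the minimum value: min = 1
Step 3: Range = max - min = 12 - 1 = 11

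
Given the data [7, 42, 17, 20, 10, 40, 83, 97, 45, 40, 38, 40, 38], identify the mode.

40

Step 1: Count the frequency of each value:
  7: appears 1 time(s)
  10: appears 1 time(s)
  17: appears 1 time(s)
  20: appears 1 time(s)
  38: appears 2 time(s)
  40: appears 3 time(s)
  42: appears 1 time(s)
  45: appears 1 time(s)
  83: appears 1 time(s)
  97: appears 1 time(s)
Step 2: The value 40 appears most frequently (3 times).
Step 3: Mode = 40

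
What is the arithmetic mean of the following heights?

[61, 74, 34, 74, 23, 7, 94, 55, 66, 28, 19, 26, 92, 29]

48.7143

Step 1: Sum all values: 61 + 74 + 34 + 74 + 23 + 7 + 94 + 55 + 66 + 28 + 19 + 26 + 92 + 29 = 682
Step 2: Count the number of values: n = 14
Step 3: Mean = sum / n = 682 / 14 = 48.7143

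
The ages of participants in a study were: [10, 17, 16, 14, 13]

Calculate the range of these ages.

7

Step 1: Identify the maximum value: max = 17
Step 2: Identify the minimum value: min = 10
Step 3: Range = max - min = 17 - 10 = 7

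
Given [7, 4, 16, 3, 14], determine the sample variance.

34.7

Step 1: Compute the mean: (7 + 4 + 16 + 3 + 14) / 5 = 8.8
Step 2: Compute squared deviations from the mean:
  (7 - 8.8)^2 = 3.24
  (4 - 8.8)^2 = 23.04
  (16 - 8.8)^2 = 51.84
  (3 - 8.8)^2 = 33.64
  (14 - 8.8)^2 = 27.04
Step 3: Sum of squared deviations = 138.8
Step 4: Sample variance = 138.8 / 4 = 34.7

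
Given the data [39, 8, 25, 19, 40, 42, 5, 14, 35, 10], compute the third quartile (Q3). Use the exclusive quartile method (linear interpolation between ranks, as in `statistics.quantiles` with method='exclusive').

39.25

Step 1: Sort the data: [5, 8, 10, 14, 19, 25, 35, 39, 40, 42]
Step 2: n = 10
Step 3: Using the exclusive quartile method:
  Q1 = 9.5
  Q2 (median) = 22
  Q3 = 39.25
  IQR = Q3 - Q1 = 39.25 - 9.5 = 29.75
Step 4: Q3 = 39.25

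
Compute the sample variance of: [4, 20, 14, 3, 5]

55.7

Step 1: Compute the mean: (4 + 20 + 14 + 3 + 5) / 5 = 9.2
Step 2: Compute squared deviations from the mean:
  (4 - 9.2)^2 = 27.04
  (20 - 9.2)^2 = 116.64
  (14 - 9.2)^2 = 23.04
  (3 - 9.2)^2 = 38.44
  (5 - 9.2)^2 = 17.64
Step 3: Sum of squared deviations = 222.8
Step 4: Sample variance = 222.8 / 4 = 55.7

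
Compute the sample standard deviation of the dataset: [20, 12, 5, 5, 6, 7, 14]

5.6988

Step 1: Compute the mean: 9.8571
Step 2: Sum of squared deviations from the mean: 194.8571
Step 3: Sample variance = 194.8571 / 6 = 32.4762
Step 4: Standard deviation = sqrt(32.4762) = 5.6988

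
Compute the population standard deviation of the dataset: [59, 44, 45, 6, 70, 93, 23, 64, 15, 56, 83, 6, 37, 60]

26.32

Step 1: Compute the mean: 47.2143
Step 2: Sum of squared deviations from the mean: 9698.3571
Step 3: Population variance = 9698.3571 / 14 = 692.7398
Step 4: Standard deviation = sqrt(692.7398) = 26.32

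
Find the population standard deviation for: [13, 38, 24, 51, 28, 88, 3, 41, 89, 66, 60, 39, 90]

27.7006

Step 1: Compute the mean: 48.4615
Step 2: Sum of squared deviations from the mean: 9975.2308
Step 3: Population variance = 9975.2308 / 13 = 767.3254
Step 4: Standard deviation = sqrt(767.3254) = 27.7006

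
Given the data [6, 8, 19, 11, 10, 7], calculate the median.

9

Step 1: Sort the data in ascending order: [6, 7, 8, 10, 11, 19]
Step 2: The number of values is n = 6.
Step 3: Since n is even, the median is the average of positions 3 and 4:
  Median = (8 + 10) / 2 = 9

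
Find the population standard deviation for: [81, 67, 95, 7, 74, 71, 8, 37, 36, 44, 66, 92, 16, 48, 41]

27.682

Step 1: Compute the mean: 52.2
Step 2: Sum of squared deviations from the mean: 11494.4
Step 3: Population variance = 11494.4 / 15 = 766.2933
Step 4: Standard deviation = sqrt(766.2933) = 27.682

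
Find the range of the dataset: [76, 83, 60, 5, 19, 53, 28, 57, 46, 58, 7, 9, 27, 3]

80

Step 1: Identify the maximum value: max = 83
Step 2: Identify the minimum value: min = 3
Step 3: Range = max - min = 83 - 3 = 80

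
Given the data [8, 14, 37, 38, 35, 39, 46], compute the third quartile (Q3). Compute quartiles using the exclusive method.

39

Step 1: Sort the data: [8, 14, 35, 37, 38, 39, 46]
Step 2: n = 7
Step 3: Using the exclusive quartile method:
  Q1 = 14
  Q2 (median) = 37
  Q3 = 39
  IQR = Q3 - Q1 = 39 - 14 = 25
Step 4: Q3 = 39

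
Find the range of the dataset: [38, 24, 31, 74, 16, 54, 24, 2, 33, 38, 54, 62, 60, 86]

84

Step 1: Identify the maximum value: max = 86
Step 2: Identify the minimum value: min = 2
Step 3: Range = max - min = 86 - 2 = 84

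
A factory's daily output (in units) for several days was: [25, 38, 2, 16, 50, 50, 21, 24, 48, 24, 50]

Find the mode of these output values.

50

Step 1: Count the frequency of each value:
  2: appears 1 time(s)
  16: appears 1 time(s)
  21: appears 1 time(s)
  24: appears 2 time(s)
  25: appears 1 time(s)
  38: appears 1 time(s)
  48: appears 1 time(s)
  50: appears 3 time(s)
Step 2: The value 50 appears most frequently (3 times).
Step 3: Mode = 50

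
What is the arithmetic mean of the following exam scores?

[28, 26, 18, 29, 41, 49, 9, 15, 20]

26.1111

Step 1: Sum all values: 28 + 26 + 18 + 29 + 41 + 49 + 9 + 15 + 20 = 235
Step 2: Count the number of values: n = 9
Step 3: Mean = sum / n = 235 / 9 = 26.1111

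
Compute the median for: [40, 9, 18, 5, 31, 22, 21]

21

Step 1: Sort the data in ascending order: [5, 9, 18, 21, 22, 31, 40]
Step 2: The number of values is n = 7.
Step 3: Since n is odd, the median is the middle value at position 4: 21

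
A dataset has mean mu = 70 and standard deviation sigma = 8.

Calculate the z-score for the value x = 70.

0

Step 1: Recall the z-score formula: z = (x - mu) / sigma
Step 2: Substitute values: z = (70 - 70) / 8
Step 3: z = 0 / 8 = 0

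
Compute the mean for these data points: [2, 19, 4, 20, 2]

9.4

Step 1: Sum all values: 2 + 19 + 4 + 20 + 2 = 47
Step 2: Count the number of values: n = 5
Step 3: Mean = sum / n = 47 / 5 = 9.4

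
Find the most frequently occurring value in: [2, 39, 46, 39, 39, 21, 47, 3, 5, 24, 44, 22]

39

Step 1: Count the frequency of each value:
  2: appears 1 time(s)
  3: appears 1 time(s)
  5: appears 1 time(s)
  21: appears 1 time(s)
  22: appears 1 time(s)
  24: appears 1 time(s)
  39: appears 3 time(s)
  44: appears 1 time(s)
  46: appears 1 time(s)
  47: appears 1 time(s)
Step 2: The value 39 appears most frequently (3 times).
Step 3: Mode = 39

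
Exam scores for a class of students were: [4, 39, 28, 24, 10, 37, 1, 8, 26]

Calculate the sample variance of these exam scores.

203.25

Step 1: Compute the mean: (4 + 39 + 28 + 24 + 10 + 37 + 1 + 8 + 26) / 9 = 19.6667
Step 2: Compute squared deviations from the mean:
  (4 - 19.6667)^2 = 245.4444
  (39 - 19.6667)^2 = 373.7778
  (28 - 19.6667)^2 = 69.4444
  (24 - 19.6667)^2 = 18.7778
  (10 - 19.6667)^2 = 93.4444
  (37 - 19.6667)^2 = 300.4444
  (1 - 19.6667)^2 = 348.4444
  (8 - 19.6667)^2 = 136.1111
  (26 - 19.6667)^2 = 40.1111
Step 3: Sum of squared deviations = 1626
Step 4: Sample variance = 1626 / 8 = 203.25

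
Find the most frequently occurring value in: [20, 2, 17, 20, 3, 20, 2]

20

Step 1: Count the frequency of each value:
  2: appears 2 time(s)
  3: appears 1 time(s)
  17: appears 1 time(s)
  20: appears 3 time(s)
Step 2: The value 20 appears most frequently (3 times).
Step 3: Mode = 20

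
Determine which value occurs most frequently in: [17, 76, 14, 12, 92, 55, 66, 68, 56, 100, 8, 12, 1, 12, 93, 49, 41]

12

Step 1: Count the frequency of each value:
  1: appears 1 time(s)
  8: appears 1 time(s)
  12: appears 3 time(s)
  14: appears 1 time(s)
  17: appears 1 time(s)
  41: appears 1 time(s)
  49: appears 1 time(s)
  55: appears 1 time(s)
  56: appears 1 time(s)
  66: appears 1 time(s)
  68: appears 1 time(s)
  76: appears 1 time(s)
  92: appears 1 time(s)
  93: appears 1 time(s)
  100: appears 1 time(s)
Step 2: The value 12 appears most frequently (3 times).
Step 3: Mode = 12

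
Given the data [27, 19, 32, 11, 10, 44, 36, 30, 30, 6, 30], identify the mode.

30

Step 1: Count the frequency of each value:
  6: appears 1 time(s)
  10: appears 1 time(s)
  11: appears 1 time(s)
  19: appears 1 time(s)
  27: appears 1 time(s)
  30: appears 3 time(s)
  32: appears 1 time(s)
  36: appears 1 time(s)
  44: appears 1 time(s)
Step 2: The value 30 appears most frequently (3 times).
Step 3: Mode = 30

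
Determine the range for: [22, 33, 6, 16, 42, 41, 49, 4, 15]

45

Step 1: Identify the maximum value: max = 49
Step 2: Identify the minimum value: min = 4
Step 3: Range = max - min = 49 - 4 = 45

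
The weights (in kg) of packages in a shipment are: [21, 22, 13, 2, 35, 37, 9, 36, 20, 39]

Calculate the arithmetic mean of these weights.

23.4

Step 1: Sum all values: 21 + 22 + 13 + 2 + 35 + 37 + 9 + 36 + 20 + 39 = 234
Step 2: Count the number of values: n = 10
Step 3: Mean = sum / n = 234 / 10 = 23.4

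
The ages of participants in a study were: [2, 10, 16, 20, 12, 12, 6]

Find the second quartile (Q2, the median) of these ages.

12

Step 1: Sort the data: [2, 6, 10, 12, 12, 16, 20]
Step 2: n = 7
Step 3: Q2 is the median. Since n is odd, it is the middle value at position 4: 12
Step 4: Q2 = 12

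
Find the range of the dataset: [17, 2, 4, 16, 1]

16

Step 1: Identify the maximum value: max = 17
Step 2: Identify the minimum value: min = 1
Step 3: Range = max - min = 17 - 1 = 16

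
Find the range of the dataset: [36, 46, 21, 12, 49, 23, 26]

37

Step 1: Identify the maximum value: max = 49
Step 2: Identify the minimum value: min = 12
Step 3: Range = max - min = 49 - 12 = 37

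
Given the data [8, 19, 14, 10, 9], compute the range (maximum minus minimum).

11

Step 1: Identify the maximum value: max = 19
Step 2: Identify the minimum value: min = 8
Step 3: Range = max - min = 19 - 8 = 11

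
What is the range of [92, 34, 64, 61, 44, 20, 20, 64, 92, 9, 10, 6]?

86

Step 1: Identify the maximum value: max = 92
Step 2: Identify the minimum value: min = 6
Step 3: Range = max - min = 92 - 6 = 86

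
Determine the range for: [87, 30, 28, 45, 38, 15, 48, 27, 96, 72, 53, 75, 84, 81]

81

Step 1: Identify the maximum value: max = 96
Step 2: Identify the minimum value: min = 15
Step 3: Range = max - min = 96 - 15 = 81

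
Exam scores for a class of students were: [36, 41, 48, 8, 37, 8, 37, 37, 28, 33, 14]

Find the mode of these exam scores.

37

Step 1: Count the frequency of each value:
  8: appears 2 time(s)
  14: appears 1 time(s)
  28: appears 1 time(s)
  33: appears 1 time(s)
  36: appears 1 time(s)
  37: appears 3 time(s)
  41: appears 1 time(s)
  48: appears 1 time(s)
Step 2: The value 37 appears most frequently (3 times).
Step 3: Mode = 37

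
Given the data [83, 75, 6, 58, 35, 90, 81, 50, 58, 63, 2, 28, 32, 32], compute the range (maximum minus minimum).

88

Step 1: Identify the maximum value: max = 90
Step 2: Identify the minimum value: min = 2
Step 3: Range = max - min = 90 - 2 = 88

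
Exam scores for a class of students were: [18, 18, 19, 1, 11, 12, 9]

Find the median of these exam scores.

12

Step 1: Sort the data in ascending order: [1, 9, 11, 12, 18, 18, 19]
Step 2: The number of values is n = 7.
Step 3: Since n is odd, the median is the middle value at position 4: 12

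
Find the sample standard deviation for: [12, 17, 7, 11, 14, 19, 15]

3.994

Step 1: Compute the mean: 13.5714
Step 2: Sum of squared deviations from the mean: 95.7143
Step 3: Sample variance = 95.7143 / 6 = 15.9524
Step 4: Standard deviation = sqrt(15.9524) = 3.994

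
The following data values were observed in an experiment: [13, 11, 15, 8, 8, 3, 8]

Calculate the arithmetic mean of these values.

9.4286

Step 1: Sum all values: 13 + 11 + 15 + 8 + 8 + 3 + 8 = 66
Step 2: Count the number of values: n = 7
Step 3: Mean = sum / n = 66 / 7 = 9.4286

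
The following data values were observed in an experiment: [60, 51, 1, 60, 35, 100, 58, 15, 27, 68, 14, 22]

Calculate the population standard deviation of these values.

27.2166

Step 1: Compute the mean: 42.5833
Step 2: Sum of squared deviations from the mean: 8888.9167
Step 3: Population variance = 8888.9167 / 12 = 740.7431
Step 4: Standard deviation = sqrt(740.7431) = 27.2166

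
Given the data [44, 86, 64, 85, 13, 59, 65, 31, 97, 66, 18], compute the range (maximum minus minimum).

84

Step 1: Identify the maximum value: max = 97
Step 2: Identify the minimum value: min = 13
Step 3: Range = max - min = 97 - 13 = 84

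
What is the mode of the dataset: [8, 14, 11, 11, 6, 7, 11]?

11

Step 1: Count the frequency of each value:
  6: appears 1 time(s)
  7: appears 1 time(s)
  8: appears 1 time(s)
  11: appears 3 time(s)
  14: appears 1 time(s)
Step 2: The value 11 appears most frequently (3 times).
Step 3: Mode = 11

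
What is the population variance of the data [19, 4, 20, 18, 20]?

37.76

Step 1: Compute the mean: (19 + 4 + 20 + 18 + 20) / 5 = 16.2
Step 2: Compute squared deviations from the mean:
  (19 - 16.2)^2 = 7.84
  (4 - 16.2)^2 = 148.84
  (20 - 16.2)^2 = 14.44
  (18 - 16.2)^2 = 3.24
  (20 - 16.2)^2 = 14.44
Step 3: Sum of squared deviations = 188.8
Step 4: Population variance = 188.8 / 5 = 37.76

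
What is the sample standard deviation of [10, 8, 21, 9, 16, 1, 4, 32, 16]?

9.4736

Step 1: Compute the mean: 13
Step 2: Sum of squared deviations from the mean: 718
Step 3: Sample variance = 718 / 8 = 89.75
Step 4: Standard deviation = sqrt(89.75) = 9.4736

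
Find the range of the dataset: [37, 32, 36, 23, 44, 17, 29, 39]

27

Step 1: Identify the maximum value: max = 44
Step 2: Identify the minimum value: min = 17
Step 3: Range = max - min = 44 - 17 = 27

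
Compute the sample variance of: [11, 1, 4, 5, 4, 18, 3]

34.9524

Step 1: Compute the mean: (11 + 1 + 4 + 5 + 4 + 18 + 3) / 7 = 6.5714
Step 2: Compute squared deviations from the mean:
  (11 - 6.5714)^2 = 19.6122
  (1 - 6.5714)^2 = 31.0408
  (4 - 6.5714)^2 = 6.6122
  (5 - 6.5714)^2 = 2.4694
  (4 - 6.5714)^2 = 6.6122
  (18 - 6.5714)^2 = 130.6122
  (3 - 6.5714)^2 = 12.7551
Step 3: Sum of squared deviations = 209.7143
Step 4: Sample variance = 209.7143 / 6 = 34.9524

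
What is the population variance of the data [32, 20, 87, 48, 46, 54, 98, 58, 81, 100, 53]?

636.4298

Step 1: Compute the mean: (32 + 20 + 87 + 48 + 46 + 54 + 98 + 58 + 81 + 100 + 53) / 11 = 61.5455
Step 2: Compute squared deviations from the mean:
  (32 - 61.5455)^2 = 872.9339
  (20 - 61.5455)^2 = 1726.0248
  (87 - 61.5455)^2 = 647.9339
  (48 - 61.5455)^2 = 183.4793
  (46 - 61.5455)^2 = 241.6612
  (54 - 61.5455)^2 = 56.9339
  (98 - 61.5455)^2 = 1328.9339
  (58 - 61.5455)^2 = 12.5702
  (81 - 61.5455)^2 = 378.4793
  (100 - 61.5455)^2 = 1478.7521
  (53 - 61.5455)^2 = 73.0248
Step 3: Sum of squared deviations = 7000.7273
Step 4: Population variance = 7000.7273 / 11 = 636.4298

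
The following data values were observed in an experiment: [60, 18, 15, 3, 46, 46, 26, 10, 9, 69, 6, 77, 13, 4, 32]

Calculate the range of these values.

74

Step 1: Identify the maximum value: max = 77
Step 2: Identify the minimum value: min = 3
Step 3: Range = max - min = 77 - 3 = 74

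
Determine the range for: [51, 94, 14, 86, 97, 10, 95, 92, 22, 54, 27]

87

Step 1: Identify the maximum value: max = 97
Step 2: Identify the minimum value: min = 10
Step 3: Range = max - min = 97 - 10 = 87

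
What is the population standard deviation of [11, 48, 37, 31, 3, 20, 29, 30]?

13.4391

Step 1: Compute the mean: 26.125
Step 2: Sum of squared deviations from the mean: 1444.875
Step 3: Population variance = 1444.875 / 8 = 180.6094
Step 4: Standard deviation = sqrt(180.6094) = 13.4391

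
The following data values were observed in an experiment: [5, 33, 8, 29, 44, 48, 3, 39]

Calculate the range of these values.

45

Step 1: Identify the maximum value: max = 48
Step 2: Identify the minimum value: min = 3
Step 3: Range = max - min = 48 - 3 = 45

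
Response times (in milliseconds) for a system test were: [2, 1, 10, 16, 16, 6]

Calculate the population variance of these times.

36.5833

Step 1: Compute the mean: (2 + 1 + 10 + 16 + 16 + 6) / 6 = 8.5
Step 2: Compute squared deviations from the mean:
  (2 - 8.5)^2 = 42.25
  (1 - 8.5)^2 = 56.25
  (10 - 8.5)^2 = 2.25
  (16 - 8.5)^2 = 56.25
  (16 - 8.5)^2 = 56.25
  (6 - 8.5)^2 = 6.25
Step 3: Sum of squared deviations = 219.5
Step 4: Population variance = 219.5 / 6 = 36.5833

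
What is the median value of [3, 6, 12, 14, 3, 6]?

6

Step 1: Sort the data in ascending order: [3, 3, 6, 6, 12, 14]
Step 2: The number of values is n = 6.
Step 3: Since n is even, the median is the average of positions 3 and 4:
  Median = (6 + 6) / 2 = 6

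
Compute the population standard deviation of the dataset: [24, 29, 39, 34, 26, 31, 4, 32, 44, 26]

10.1533

Step 1: Compute the mean: 28.9
Step 2: Sum of squared deviations from the mean: 1030.9
Step 3: Population variance = 1030.9 / 10 = 103.09
Step 4: Standard deviation = sqrt(103.09) = 10.1533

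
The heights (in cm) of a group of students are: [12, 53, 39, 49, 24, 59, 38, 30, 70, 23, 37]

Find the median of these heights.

38

Step 1: Sort the data in ascending order: [12, 23, 24, 30, 37, 38, 39, 49, 53, 59, 70]
Step 2: The number of values is n = 11.
Step 3: Since n is odd, the median is the middle value at position 6: 38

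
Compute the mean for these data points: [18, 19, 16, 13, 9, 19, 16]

15.7143

Step 1: Sum all values: 18 + 19 + 16 + 13 + 9 + 19 + 16 = 110
Step 2: Count the number of values: n = 7
Step 3: Mean = sum / n = 110 / 7 = 15.7143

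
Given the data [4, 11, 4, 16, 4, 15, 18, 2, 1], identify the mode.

4

Step 1: Count the frequency of each value:
  1: appears 1 time(s)
  2: appears 1 time(s)
  4: appears 3 time(s)
  11: appears 1 time(s)
  15: appears 1 time(s)
  16: appears 1 time(s)
  18: appears 1 time(s)
Step 2: The value 4 appears most frequently (3 times).
Step 3: Mode = 4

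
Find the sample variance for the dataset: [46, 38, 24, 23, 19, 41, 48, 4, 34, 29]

184.4889

Step 1: Compute the mean: (46 + 38 + 24 + 23 + 19 + 41 + 48 + 4 + 34 + 29) / 10 = 30.6
Step 2: Compute squared deviations from the mean:
  (46 - 30.6)^2 = 237.16
  (38 - 30.6)^2 = 54.76
  (24 - 30.6)^2 = 43.56
  (23 - 30.6)^2 = 57.76
  (19 - 30.6)^2 = 134.56
  (41 - 30.6)^2 = 108.16
  (48 - 30.6)^2 = 302.76
  (4 - 30.6)^2 = 707.56
  (34 - 30.6)^2 = 11.56
  (29 - 30.6)^2 = 2.56
Step 3: Sum of squared deviations = 1660.4
Step 4: Sample variance = 1660.4 / 9 = 184.4889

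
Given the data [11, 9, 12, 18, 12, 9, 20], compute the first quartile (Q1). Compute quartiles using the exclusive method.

9

Step 1: Sort the data: [9, 9, 11, 12, 12, 18, 20]
Step 2: n = 7
Step 3: Using the exclusive quartile method:
  Q1 = 9
  Q2 (median) = 12
  Q3 = 18
  IQR = Q3 - Q1 = 18 - 9 = 9
Step 4: Q1 = 9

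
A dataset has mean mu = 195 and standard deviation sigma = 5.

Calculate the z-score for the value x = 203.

1.6

Step 1: Recall the z-score formula: z = (x - mu) / sigma
Step 2: Substitute values: z = (203 - 195) / 5
Step 3: z = 8 / 5 = 1.6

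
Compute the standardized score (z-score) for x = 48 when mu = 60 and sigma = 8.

-1.5

Step 1: Recall the z-score formula: z = (x - mu) / sigma
Step 2: Substitute values: z = (48 - 60) / 8
Step 3: z = -12 / 8 = -1.5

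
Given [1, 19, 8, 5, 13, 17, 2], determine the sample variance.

51.5714

Step 1: Compute the mean: (1 + 19 + 8 + 5 + 13 + 17 + 2) / 7 = 9.2857
Step 2: Compute squared deviations from the mean:
  (1 - 9.2857)^2 = 68.6531
  (19 - 9.2857)^2 = 94.3673
  (8 - 9.2857)^2 = 1.6531
  (5 - 9.2857)^2 = 18.3673
  (13 - 9.2857)^2 = 13.7959
  (17 - 9.2857)^2 = 59.5102
  (2 - 9.2857)^2 = 53.0816
Step 3: Sum of squared deviations = 309.4286
Step 4: Sample variance = 309.4286 / 6 = 51.5714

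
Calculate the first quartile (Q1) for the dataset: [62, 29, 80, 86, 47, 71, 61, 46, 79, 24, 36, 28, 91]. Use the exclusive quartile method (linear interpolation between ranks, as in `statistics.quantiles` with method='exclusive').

32.5

Step 1: Sort the data: [24, 28, 29, 36, 46, 47, 61, 62, 71, 79, 80, 86, 91]
Step 2: n = 13
Step 3: Using the exclusive quartile method:
  Q1 = 32.5
  Q2 (median) = 61
  Q3 = 79.5
  IQR = Q3 - Q1 = 79.5 - 32.5 = 47
Step 4: Q1 = 32.5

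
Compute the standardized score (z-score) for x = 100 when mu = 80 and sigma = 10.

2

Step 1: Recall the z-score formula: z = (x - mu) / sigma
Step 2: Substitute values: z = (100 - 80) / 10
Step 3: z = 20 / 10 = 2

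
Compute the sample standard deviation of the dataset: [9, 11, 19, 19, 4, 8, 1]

6.8903

Step 1: Compute the mean: 10.1429
Step 2: Sum of squared deviations from the mean: 284.8571
Step 3: Sample variance = 284.8571 / 6 = 47.4762
Step 4: Standard deviation = sqrt(47.4762) = 6.8903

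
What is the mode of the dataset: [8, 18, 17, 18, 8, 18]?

18

Step 1: Count the frequency of each value:
  8: appears 2 time(s)
  17: appears 1 time(s)
  18: appears 3 time(s)
Step 2: The value 18 appears most frequently (3 times).
Step 3: Mode = 18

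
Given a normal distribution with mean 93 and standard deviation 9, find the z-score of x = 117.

2.6667

Step 1: Recall the z-score formula: z = (x - mu) / sigma
Step 2: Substitute values: z = (117 - 93) / 9
Step 3: z = 24 / 9 = 2.6667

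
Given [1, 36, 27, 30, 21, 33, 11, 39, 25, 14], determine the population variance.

130.21

Step 1: Compute the mean: (1 + 36 + 27 + 30 + 21 + 33 + 11 + 39 + 25 + 14) / 10 = 23.7
Step 2: Compute squared deviations from the mean:
  (1 - 23.7)^2 = 515.29
  (36 - 23.7)^2 = 151.29
  (27 - 23.7)^2 = 10.89
  (30 - 23.7)^2 = 39.69
  (21 - 23.7)^2 = 7.29
  (33 - 23.7)^2 = 86.49
  (11 - 23.7)^2 = 161.29
  (39 - 23.7)^2 = 234.09
  (25 - 23.7)^2 = 1.69
  (14 - 23.7)^2 = 94.09
Step 3: Sum of squared deviations = 1302.1
Step 4: Population variance = 1302.1 / 10 = 130.21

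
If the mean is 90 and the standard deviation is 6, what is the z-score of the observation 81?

-1.5

Step 1: Recall the z-score formula: z = (x - mu) / sigma
Step 2: Substitute values: z = (81 - 90) / 6
Step 3: z = -9 / 6 = -1.5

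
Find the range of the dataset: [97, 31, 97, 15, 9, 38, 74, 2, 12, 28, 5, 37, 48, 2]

95

Step 1: Identify the maximum value: max = 97
Step 2: Identify the minimum value: min = 2
Step 3: Range = max - min = 97 - 2 = 95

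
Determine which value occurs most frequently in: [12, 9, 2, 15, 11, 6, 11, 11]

11

Step 1: Count the frequency of each value:
  2: appears 1 time(s)
  6: appears 1 time(s)
  9: appears 1 time(s)
  11: appears 3 time(s)
  12: appears 1 time(s)
  15: appears 1 time(s)
Step 2: The value 11 appears most frequently (3 times).
Step 3: Mode = 11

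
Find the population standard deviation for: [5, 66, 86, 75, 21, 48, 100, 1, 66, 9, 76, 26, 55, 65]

30.9226

Step 1: Compute the mean: 49.9286
Step 2: Sum of squared deviations from the mean: 13386.9286
Step 3: Population variance = 13386.9286 / 14 = 956.2092
Step 4: Standard deviation = sqrt(956.2092) = 30.9226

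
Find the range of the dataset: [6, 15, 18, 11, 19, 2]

17

Step 1: Identify the maximum value: max = 19
Step 2: Identify the minimum value: min = 2
Step 3: Range = max - min = 19 - 2 = 17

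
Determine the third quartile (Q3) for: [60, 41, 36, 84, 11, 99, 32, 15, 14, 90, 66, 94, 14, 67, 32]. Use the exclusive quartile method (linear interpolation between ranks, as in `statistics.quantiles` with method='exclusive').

84

Step 1: Sort the data: [11, 14, 14, 15, 32, 32, 36, 41, 60, 66, 67, 84, 90, 94, 99]
Step 2: n = 15
Step 3: Using the exclusive quartile method:
  Q1 = 15
  Q2 (median) = 41
  Q3 = 84
  IQR = Q3 - Q1 = 84 - 15 = 69
Step 4: Q3 = 84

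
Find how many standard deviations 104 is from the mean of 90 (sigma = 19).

0.7368

Step 1: Recall the z-score formula: z = (x - mu) / sigma
Step 2: Substitute values: z = (104 - 90) / 19
Step 3: z = 14 / 19 = 0.7368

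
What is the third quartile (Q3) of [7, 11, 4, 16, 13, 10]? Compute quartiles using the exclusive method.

13.75

Step 1: Sort the data: [4, 7, 10, 11, 13, 16]
Step 2: n = 6
Step 3: Using the exclusive quartile method:
  Q1 = 6.25
  Q2 (median) = 10.5
  Q3 = 13.75
  IQR = Q3 - Q1 = 13.75 - 6.25 = 7.5
Step 4: Q3 = 13.75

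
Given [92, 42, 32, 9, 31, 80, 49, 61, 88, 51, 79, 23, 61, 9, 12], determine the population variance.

760.8622

Step 1: Compute the mean: (92 + 42 + 32 + 9 + 31 + 80 + 49 + 61 + 88 + 51 + 79 + 23 + 61 + 9 + 12) / 15 = 47.9333
Step 2: Compute squared deviations from the mean:
  (92 - 47.9333)^2 = 1941.8711
  (42 - 47.9333)^2 = 35.2044
  (32 - 47.9333)^2 = 253.8711
  (9 - 47.9333)^2 = 1515.8044
  (31 - 47.9333)^2 = 286.7378
  (80 - 47.9333)^2 = 1028.2711
  (49 - 47.9333)^2 = 1.1378
  (61 - 47.9333)^2 = 170.7378
  (88 - 47.9333)^2 = 1605.3378
  (51 - 47.9333)^2 = 9.4044
  (79 - 47.9333)^2 = 965.1378
  (23 - 47.9333)^2 = 621.6711
  (61 - 47.9333)^2 = 170.7378
  (9 - 47.9333)^2 = 1515.8044
  (12 - 47.9333)^2 = 1291.2044
Step 3: Sum of squared deviations = 11412.9333
Step 4: Population variance = 11412.9333 / 15 = 760.8622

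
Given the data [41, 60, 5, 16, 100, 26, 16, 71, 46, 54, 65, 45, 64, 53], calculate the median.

49.5

Step 1: Sort the data in ascending order: [5, 16, 16, 26, 41, 45, 46, 53, 54, 60, 64, 65, 71, 100]
Step 2: The number of values is n = 14.
Step 3: Since n is even, the median is the average of positions 7 and 8:
  Median = (46 + 53) / 2 = 49.5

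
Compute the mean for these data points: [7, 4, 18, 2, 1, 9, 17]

8.2857

Step 1: Sum all values: 7 + 4 + 18 + 2 + 1 + 9 + 17 = 58
Step 2: Count the number of values: n = 7
Step 3: Mean = sum / n = 58 / 7 = 8.2857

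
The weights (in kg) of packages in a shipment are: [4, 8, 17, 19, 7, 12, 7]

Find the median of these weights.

8

Step 1: Sort the data in ascending order: [4, 7, 7, 8, 12, 17, 19]
Step 2: The number of values is n = 7.
Step 3: Since n is odd, the median is the middle value at position 4: 8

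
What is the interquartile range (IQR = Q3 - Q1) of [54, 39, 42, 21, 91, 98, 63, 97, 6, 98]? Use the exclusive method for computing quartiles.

62.75

Step 1: Sort the data: [6, 21, 39, 42, 54, 63, 91, 97, 98, 98]
Step 2: n = 10
Step 3: Using the exclusive quartile method:
  Q1 = 34.5
  Q2 (median) = 58.5
  Q3 = 97.25
  IQR = Q3 - Q1 = 97.25 - 34.5 = 62.75
Step 4: IQR = 62.75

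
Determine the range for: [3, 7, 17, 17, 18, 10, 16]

15

Step 1: Identify the maximum value: max = 18
Step 2: Identify the minimum value: min = 3
Step 3: Range = max - min = 18 - 3 = 15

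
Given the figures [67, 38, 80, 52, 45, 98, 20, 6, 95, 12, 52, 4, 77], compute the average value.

49.6923

Step 1: Sum all values: 67 + 38 + 80 + 52 + 45 + 98 + 20 + 6 + 95 + 12 + 52 + 4 + 77 = 646
Step 2: Count the number of values: n = 13
Step 3: Mean = sum / n = 646 / 13 = 49.6923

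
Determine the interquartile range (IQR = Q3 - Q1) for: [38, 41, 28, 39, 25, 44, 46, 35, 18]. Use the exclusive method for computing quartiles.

16

Step 1: Sort the data: [18, 25, 28, 35, 38, 39, 41, 44, 46]
Step 2: n = 9
Step 3: Using the exclusive quartile method:
  Q1 = 26.5
  Q2 (median) = 38
  Q3 = 42.5
  IQR = Q3 - Q1 = 42.5 - 26.5 = 16
Step 4: IQR = 16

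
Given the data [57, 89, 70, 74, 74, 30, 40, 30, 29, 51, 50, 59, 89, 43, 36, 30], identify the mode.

30

Step 1: Count the frequency of each value:
  29: appears 1 time(s)
  30: appears 3 time(s)
  36: appears 1 time(s)
  40: appears 1 time(s)
  43: appears 1 time(s)
  50: appears 1 time(s)
  51: appears 1 time(s)
  57: appears 1 time(s)
  59: appears 1 time(s)
  70: appears 1 time(s)
  74: appears 2 time(s)
  89: appears 2 time(s)
Step 2: The value 30 appears most frequently (3 times).
Step 3: Mode = 30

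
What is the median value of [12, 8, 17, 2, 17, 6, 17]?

12

Step 1: Sort the data in ascending order: [2, 6, 8, 12, 17, 17, 17]
Step 2: The number of values is n = 7.
Step 3: Since n is odd, the median is the middle value at position 4: 12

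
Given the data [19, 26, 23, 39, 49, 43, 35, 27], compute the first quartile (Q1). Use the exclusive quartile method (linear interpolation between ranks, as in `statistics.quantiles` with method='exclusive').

23.75

Step 1: Sort the data: [19, 23, 26, 27, 35, 39, 43, 49]
Step 2: n = 8
Step 3: Using the exclusive quartile method:
  Q1 = 23.75
  Q2 (median) = 31
  Q3 = 42
  IQR = Q3 - Q1 = 42 - 23.75 = 18.25
Step 4: Q1 = 23.75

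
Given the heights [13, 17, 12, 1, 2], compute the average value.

9

Step 1: Sum all values: 13 + 17 + 12 + 1 + 2 = 45
Step 2: Count the number of values: n = 5
Step 3: Mean = sum / n = 45 / 5 = 9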